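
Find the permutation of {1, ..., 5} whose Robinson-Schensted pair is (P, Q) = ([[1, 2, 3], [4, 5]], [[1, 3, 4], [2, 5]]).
Reverse the RSK construction: for i from n down to 1, find the cell of Q containing i, remove the entry at that cell from P, and reverse-bump it up through P; the value ejected from row 1 is w(i).

Step i=5: Q has 5 at row 2, column 2; remove 5 from row 2 of P and reverse-bump: 5 enters row 1 and ejects 3. So w(5) = 3. P is now [[1, 2, 5], [4]].
Step i=4: Q has 4 at row 1, column 3; remove that cell from P, ejecting 5. So w(4) = 5. P is now [[1, 2], [4]].
Step i=3: Q has 3 at row 1, column 2; remove that cell from P, ejecting 2. So w(3) = 2. P is now [[1], [4]].
Step i=2: Q has 2 at row 2, column 1; remove 4 from row 2 of P and reverse-bump: 4 enters row 1 and ejects 1. So w(2) = 1. P is now [[4]].
Step i=1: Q has 1 at row 1, column 1; remove that cell from P, ejecting 4. So w(1) = 4. P is now [].

So w = 4 1 2 5 3.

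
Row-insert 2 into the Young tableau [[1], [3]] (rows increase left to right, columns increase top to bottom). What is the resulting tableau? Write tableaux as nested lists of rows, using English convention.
2 is larger than every entry of row 1, so it is appended to row 1. The new tableau is [[1, 2], [3]].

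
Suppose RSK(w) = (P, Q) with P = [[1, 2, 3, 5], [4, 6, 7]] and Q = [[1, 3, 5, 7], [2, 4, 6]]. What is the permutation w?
4 1 6 2 7 3 5

Reverse the RSK construction: for i from n down to 1, find the cell of Q containing i, remove the entry at that cell from P, and reverse-bump it up through P; the value ejected from row 1 is w(i).

Step i=7: Q has 7 at row 1, column 4; remove that cell from P, ejecting 5. So w(7) = 5. P is now [[1, 2, 3], [4, 6, 7]].
Step i=6: Q has 6 at row 2, column 3; remove 7 from row 2 of P and reverse-bump: 7 enters row 1 and ejects 3. So w(6) = 3. P is now [[1, 2, 7], [4, 6]].
Step i=5: Q has 5 at row 1, column 3; remove that cell from P, ejecting 7. So w(5) = 7. P is now [[1, 2], [4, 6]].
Step i=4: Q has 4 at row 2, column 2; remove 6 from row 2 of P and reverse-bump: 6 enters row 1 and ejects 2. So w(4) = 2. P is now [[1, 6], [4]].
Step i=3: Q has 3 at row 1, column 2; remove that cell from P, ejecting 6. So w(3) = 6. P is now [[1], [4]].
Step i=2: Q has 2 at row 2, column 1; remove 4 from row 2 of P and reverse-bump: 4 enters row 1 and ejects 1. So w(2) = 1. P is now [[4]].
Step i=1: Q has 1 at row 1, column 1; remove that cell from P, ejecting 4. So w(1) = 4. P is now [].

So w = 4 1 6 2 7 3 5.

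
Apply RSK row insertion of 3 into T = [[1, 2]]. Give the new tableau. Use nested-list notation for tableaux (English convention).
[[1, 2, 3]]

3 is larger than every entry of row 1, so it is appended to row 1. The new tableau is [[1, 2, 3]].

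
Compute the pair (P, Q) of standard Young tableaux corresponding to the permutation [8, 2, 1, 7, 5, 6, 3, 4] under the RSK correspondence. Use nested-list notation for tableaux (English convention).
Insert each entry of the permutation into P by Schensted row insertion, recording in Q the position of each new cell.

Insert 8: appended to row 1. P = [[8]].
Insert 2: 2 bumps 8 from row 1; 8 starts row 2. P = [[2], [8]].
Insert 1: 1 bumps 2 from row 1; 2 bumps 8 from row 2; 8 starts row 3. P = [[1], [2], [8]].
Insert 7: appended to row 1. P = [[1, 7], [2], [8]].
Insert 5: 5 bumps 7 from row 1; 7 appends to row 2. P = [[1, 5], [2, 7], [8]].
Insert 6: appended to row 1. P = [[1, 5, 6], [2, 7], [8]].
Insert 3: 3 bumps 5 from row 1; 5 bumps 7 from row 2; 7 bumps 8 from row 3; 8 starts row 4. P = [[1, 3, 6], [2, 5], [7], [8]].
Insert 4: 4 bumps 6 from row 1; 6 appends to row 2. P = [[1, 3, 4], [2, 5, 6], [7], [8]].

So P = [[1, 3, 4], [2, 5, 6], [7], [8]], Q = [[1, 4, 6], [2, 5, 8], [3], [7]].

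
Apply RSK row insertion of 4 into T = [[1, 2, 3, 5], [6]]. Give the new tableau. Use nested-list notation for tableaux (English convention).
[[1, 2, 3, 4], [5], [6]]

In row 1, 4 replaces 5 (the leftmost entry greater than 4); 5 is bumped to row 2. In row 2, 5 replaces 6 (the leftmost entry greater than 5); 6 is bumped to row 3. 6 starts a new row 3. The new tableau is [[1, 2, 3, 4], [5], [6]].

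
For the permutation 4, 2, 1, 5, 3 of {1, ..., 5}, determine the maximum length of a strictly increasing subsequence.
2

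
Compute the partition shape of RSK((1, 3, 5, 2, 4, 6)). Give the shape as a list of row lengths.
[4, 2]

Row-insert each entry into an empty tableau.

After inserting 1: P = [[1]].
After inserting 3: P = [[1, 3]].
After inserting 5: P = [[1, 3, 5]].
After inserting 2: P = [[1, 2, 5], [3]].
After inserting 4: P = [[1, 2, 4], [3, 5]].
After inserting 6: P = [[1, 2, 4, 6], [3, 5]].

The final insertion tableau P = [[1, 2, 4, 6], [3, 5]] has shape [4, 2].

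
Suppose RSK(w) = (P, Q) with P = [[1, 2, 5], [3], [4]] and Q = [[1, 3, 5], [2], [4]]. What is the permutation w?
Reverse the RSK construction: for i from n down to 1, find the cell of Q containing i, remove the entry at that cell from P, and reverse-bump it up through P; the value ejected from row 1 is w(i).

Step i=5: Q has 5 at row 1, column 3; remove that cell from P, ejecting 5. So w(5) = 5. P is now [[1, 2], [3], [4]].
Step i=4: Q has 4 at row 3, column 1; remove 4 from row 3 of P and reverse-bump: 4 enters row 2 and ejects 3; 3 enters row 1 and ejects 2. So w(4) = 2. P is now [[1, 3], [4]].
Step i=3: Q has 3 at row 1, column 2; remove that cell from P, ejecting 3. So w(3) = 3. P is now [[1], [4]].
Step i=2: Q has 2 at row 2, column 1; remove 4 from row 2 of P and reverse-bump: 4 enters row 1 and ejects 1. So w(2) = 1. P is now [[4]].
Step i=1: Q has 1 at row 1, column 1; remove that cell from P, ejecting 4. So w(1) = 4. P is now [].

So w = 4 1 3 2 5.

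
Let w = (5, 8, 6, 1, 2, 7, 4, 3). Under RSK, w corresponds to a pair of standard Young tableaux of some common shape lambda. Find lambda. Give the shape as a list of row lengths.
Row-insert each entry into an empty tableau.

After inserting 5: P = [[5]].
After inserting 8: P = [[5, 8]].
After inserting 6: P = [[5, 6], [8]].
After inserting 1: P = [[1, 6], [5], [8]].
After inserting 2: P = [[1, 2], [5, 6], [8]].
After inserting 7: P = [[1, 2, 7], [5, 6], [8]].
After inserting 4: P = [[1, 2, 4], [5, 6, 7], [8]].
After inserting 3: P = [[1, 2, 3], [4, 6, 7], [5], [8]].

The final insertion tableau P = [[1, 2, 3], [4, 6, 7], [5], [8]] has shape [3, 3, 1, 1].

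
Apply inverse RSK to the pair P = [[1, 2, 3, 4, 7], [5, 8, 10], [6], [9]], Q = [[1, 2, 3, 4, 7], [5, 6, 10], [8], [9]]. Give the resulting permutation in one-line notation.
1 2 6 9 3 8 10 5 4 7

Reverse the RSK construction: for i from n down to 1, find the cell of Q containing i, remove the entry at that cell from P, and reverse-bump it up through P; the value ejected from row 1 is w(i).

Step i=10: Q has 10 at row 2, column 3; remove 10 from row 2 of P and reverse-bump: 10 enters row 1 and ejects 7. So w(10) = 7. P is now [[1, 2, 3, 4, 10], [5, 8], [6], [9]].
Step i=9: Q has 9 at row 4, column 1; remove 9 from row 4 of P and reverse-bump: 9 enters row 3 and ejects 6; 6 enters row 2 and ejects 5; 5 enters row 1 and ejects 4. So w(9) = 4. P is now [[1, 2, 3, 5, 10], [6, 8], [9]].
Step i=8: Q has 8 at row 3, column 1; remove 9 from row 3 of P and reverse-bump: 9 enters row 2 and ejects 8; 8 enters row 1 and ejects 5. So w(8) = 5. P is now [[1, 2, 3, 8, 10], [6, 9]].
Step i=7: Q has 7 at row 1, column 5; remove that cell from P, ejecting 10. So w(7) = 10. P is now [[1, 2, 3, 8], [6, 9]].
Step i=6: Q has 6 at row 2, column 2; remove 9 from row 2 of P and reverse-bump: 9 enters row 1 and ejects 8. So w(6) = 8. P is now [[1, 2, 3, 9], [6]].
Step i=5: Q has 5 at row 2, column 1; remove 6 from row 2 of P and reverse-bump: 6 enters row 1 and ejects 3. So w(5) = 3. P is now [[1, 2, 6, 9]].
Step i=4: Q has 4 at row 1, column 4; remove that cell from P, ejecting 9. So w(4) = 9. P is now [[1, 2, 6]].
Step i=3: Q has 3 at row 1, column 3; remove that cell from P, ejecting 6. So w(3) = 6. P is now [[1, 2]].
Step i=2: Q has 2 at row 1, column 2; remove that cell from P, ejecting 2. So w(2) = 2. P is now [[1]].
Step i=1: Q has 1 at row 1, column 1; remove that cell from P, ejecting 1. So w(1) = 1. P is now [].

So w = 1 2 6 9 3 8 10 5 4 7.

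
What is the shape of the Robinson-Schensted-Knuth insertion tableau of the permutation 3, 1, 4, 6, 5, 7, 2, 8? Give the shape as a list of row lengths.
[5, 2, 1]

Row-insert each entry into an empty tableau.

After inserting 3: P = [[3]].
After inserting 1: P = [[1], [3]].
After inserting 4: P = [[1, 4], [3]].
After inserting 6: P = [[1, 4, 6], [3]].
After inserting 5: P = [[1, 4, 5], [3, 6]].
After inserting 7: P = [[1, 4, 5, 7], [3, 6]].
After inserting 2: P = [[1, 2, 5, 7], [3, 4], [6]].
After inserting 8: P = [[1, 2, 5, 7, 8], [3, 4], [6]].

The final insertion tableau P = [[1, 2, 5, 7, 8], [3, 4], [6]] has shape [5, 2, 1].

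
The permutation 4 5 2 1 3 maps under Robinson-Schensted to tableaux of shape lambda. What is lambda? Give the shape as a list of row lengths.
[2, 2, 1]

Row-insert each entry into an empty tableau.

After inserting 4: P = [[4]].
After inserting 5: P = [[4, 5]].
After inserting 2: P = [[2, 5], [4]].
After inserting 1: P = [[1, 5], [2], [4]].
After inserting 3: P = [[1, 3], [2, 5], [4]].

The final insertion tableau P = [[1, 3], [2, 5], [4]] has shape [2, 2, 1].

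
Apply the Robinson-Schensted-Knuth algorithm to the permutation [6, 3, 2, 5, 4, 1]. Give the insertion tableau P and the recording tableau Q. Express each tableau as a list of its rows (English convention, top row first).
P = [[1, 4], [2, 5], [3], [6]], Q = [[1, 4], [2, 5], [3], [6]]

Insert each entry of the permutation into P by Schensted row insertion, recording in Q the position of each new cell.

Insert 6: appended to row 1. P = [[6]], Q = [[1]].
Insert 3: 3 bumps 6 from row 1; 6 starts row 2. P = [[3], [6]], Q = [[1], [2]].
Insert 2: 2 bumps 3 from row 1; 3 bumps 6 from row 2; 6 starts row 3. P = [[2], [3], [6]], Q = [[1], [2], [3]].
Insert 5: appended to row 1. P = [[2, 5], [3], [6]], Q = [[1, 4], [2], [3]].
Insert 4: 4 bumps 5 from row 1; 5 appends to row 2. P = [[2, 4], [3, 5], [6]], Q = [[1, 4], [2, 5], [3]].
Insert 1: 1 bumps 2 from row 1; 2 bumps 3 from row 2; 3 bumps 6 from row 3; 6 starts row 4. P = [[1, 4], [2, 5], [3], [6]], Q = [[1, 4], [2, 5], [3], [6]].

So P = [[1, 4], [2, 5], [3], [6]], Q = [[1, 4], [2, 5], [3], [6]].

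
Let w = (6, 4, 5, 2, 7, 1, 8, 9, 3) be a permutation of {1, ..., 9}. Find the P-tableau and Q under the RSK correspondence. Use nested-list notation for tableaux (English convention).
Insert each entry of the permutation into P by Schensted row insertion, recording in Q the position of each new cell.

Insert 6: appended to row 1. P = [[6]].
Insert 4: 4 bumps 6 from row 1; 6 starts row 2. P = [[4], [6]].
Insert 5: appended to row 1. P = [[4, 5], [6]].
Insert 2: 2 bumps 4 from row 1; 4 bumps 6 from row 2; 6 starts row 3. P = [[2, 5], [4], [6]].
Insert 7: appended to row 1. P = [[2, 5, 7], [4], [6]].
Insert 1: 1 bumps 2 from row 1; 2 bumps 4 from row 2; 4 bumps 6 from row 3; 6 starts row 4. P = [[1, 5, 7], [2], [4], [6]].
Insert 8: appended to row 1. P = [[1, 5, 7, 8], [2], [4], [6]].
Insert 9: appended to row 1. P = [[1, 5, 7, 8, 9], [2], [4], [6]].
Insert 3: 3 bumps 5 from row 1; 5 appends to row 2. P = [[1, 3, 7, 8, 9], [2, 5], [4], [6]].

So P = [[1, 3, 7, 8, 9], [2, 5], [4], [6]], Q = [[1, 3, 5, 7, 8], [2, 9], [4], [6]].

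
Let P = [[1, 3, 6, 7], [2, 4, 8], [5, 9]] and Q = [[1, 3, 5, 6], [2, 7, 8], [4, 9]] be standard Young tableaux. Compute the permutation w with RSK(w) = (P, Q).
Reverse the RSK construction: for i from n down to 1, find the cell of Q containing i, remove the entry at that cell from P, and reverse-bump it up through P; the value ejected from row 1 is w(i).

Step i=9: Q has 9 at row 3, column 2; remove 9 from row 3 of P and reverse-bump: 9 enters row 2 and ejects 8; 8 enters row 1 and ejects 7. So w(9) = 7. P is now [[1, 3, 6, 8], [2, 4, 9], [5]].
Step i=8: Q has 8 at row 2, column 3; remove 9 from row 2 of P and reverse-bump: 9 enters row 1 and ejects 8. So w(8) = 8. P is now [[1, 3, 6, 9], [2, 4], [5]].
Step i=7: Q has 7 at row 2, column 2; remove 4 from row 2 of P and reverse-bump: 4 enters row 1 and ejects 3. So w(7) = 3. P is now [[1, 4, 6, 9], [2], [5]].
Step i=6: Q has 6 at row 1, column 4; remove that cell from P, ejecting 9. So w(6) = 9. P is now [[1, 4, 6], [2], [5]].
Step i=5: Q has 5 at row 1, column 3; remove that cell from P, ejecting 6. So w(5) = 6. P is now [[1, 4], [2], [5]].
Step i=4: Q has 4 at row 3, column 1; remove 5 from row 3 of P and reverse-bump: 5 enters row 2 and ejects 2; 2 enters row 1 and ejects 1. So w(4) = 1. P is now [[2, 4], [5]].
Step i=3: Q has 3 at row 1, column 2; remove that cell from P, ejecting 4. So w(3) = 4. P is now [[2], [5]].
Step i=2: Q has 2 at row 2, column 1; remove 5 from row 2 of P and reverse-bump: 5 enters row 1 and ejects 2. So w(2) = 2. P is now [[5]].
Step i=1: Q has 1 at row 1, column 1; remove that cell from P, ejecting 5. So w(1) = 5. P is now [].

So w = 5 2 4 1 6 9 3 8 7.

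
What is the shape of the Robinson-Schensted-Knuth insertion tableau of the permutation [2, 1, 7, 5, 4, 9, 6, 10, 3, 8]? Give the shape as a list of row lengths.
[4, 4, 1, 1]

Row-insert each entry into an empty tableau.

After inserting 2: P = [[2]].
After inserting 1: P = [[1], [2]].
After inserting 7: P = [[1, 7], [2]].
After inserting 5: P = [[1, 5], [2, 7]].
After inserting 4: P = [[1, 4], [2, 5], [7]].
After inserting 9: P = [[1, 4, 9], [2, 5], [7]].
After inserting 6: P = [[1, 4, 6], [2, 5, 9], [7]].
After inserting 10: P = [[1, 4, 6, 10], [2, 5, 9], [7]].
After inserting 3: P = [[1, 3, 6, 10], [2, 4, 9], [5], [7]].
After inserting 8: P = [[1, 3, 6, 8], [2, 4, 9, 10], [5], [7]].

The final insertion tableau P = [[1, 3, 6, 8], [2, 4, 9, 10], [5], [7]] has shape [4, 4, 1, 1].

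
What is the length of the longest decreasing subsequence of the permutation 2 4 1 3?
2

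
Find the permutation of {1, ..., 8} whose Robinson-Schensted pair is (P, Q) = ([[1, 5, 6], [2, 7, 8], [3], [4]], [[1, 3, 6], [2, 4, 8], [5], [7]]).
4 3 7 5 2 8 1 6

Reverse the RSK construction: for i from n down to 1, find the cell of Q containing i, remove the entry at that cell from P, and reverse-bump it up through P; the value ejected from row 1 is w(i).

Step i=8: Q has 8 at row 2, column 3; remove 8 from row 2 of P and reverse-bump: 8 enters row 1 and ejects 6. So w(8) = 6. P is now [[1, 5, 8], [2, 7], [3], [4]].
Step i=7: Q has 7 at row 4, column 1; remove 4 from row 4 of P and reverse-bump: 4 enters row 3 and ejects 3; 3 enters row 2 and ejects 2; 2 enters row 1 and ejects 1. So w(7) = 1. P is now [[2, 5, 8], [3, 7], [4]].
Step i=6: Q has 6 at row 1, column 3; remove that cell from P, ejecting 8. So w(6) = 8. P is now [[2, 5], [3, 7], [4]].
Step i=5: Q has 5 at row 3, column 1; remove 4 from row 3 of P and reverse-bump: 4 enters row 2 and ejects 3; 3 enters row 1 and ejects 2. So w(5) = 2. P is now [[3, 5], [4, 7]].
Step i=4: Q has 4 at row 2, column 2; remove 7 from row 2 of P and reverse-bump: 7 enters row 1 and ejects 5. So w(4) = 5. P is now [[3, 7], [4]].
Step i=3: Q has 3 at row 1, column 2; remove that cell from P, ejecting 7. So w(3) = 7. P is now [[3], [4]].
Step i=2: Q has 2 at row 2, column 1; remove 4 from row 2 of P and reverse-bump: 4 enters row 1 and ejects 3. So w(2) = 3. P is now [[4]].
Step i=1: Q has 1 at row 1, column 1; remove that cell from P, ejecting 4. So w(1) = 4. P is now [].

So w = 4 3 7 5 2 8 1 6.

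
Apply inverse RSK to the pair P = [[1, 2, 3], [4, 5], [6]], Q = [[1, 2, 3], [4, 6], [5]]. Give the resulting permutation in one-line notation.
1 4 6 5 2 3

Reverse the RSK construction: for i from n down to 1, find the cell of Q containing i, remove the entry at that cell from P, and reverse-bump it up through P; the value ejected from row 1 is w(i).

Step i=6: Q has 6 at row 2, column 2; remove 5 from row 2 of P and reverse-bump: 5 enters row 1 and ejects 3. So w(6) = 3. P is now [[1, 2, 5], [4], [6]].
Step i=5: Q has 5 at row 3, column 1; remove 6 from row 3 of P and reverse-bump: 6 enters row 2 and ejects 4; 4 enters row 1 and ejects 2. So w(5) = 2. P is now [[1, 4, 5], [6]].
Step i=4: Q has 4 at row 2, column 1; remove 6 from row 2 of P and reverse-bump: 6 enters row 1 and ejects 5. So w(4) = 5. P is now [[1, 4, 6]].
Step i=3: Q has 3 at row 1, column 3; remove that cell from P, ejecting 6. So w(3) = 6. P is now [[1, 4]].
Step i=2: Q has 2 at row 1, column 2; remove that cell from P, ejecting 4. So w(2) = 4. P is now [[1]].
Step i=1: Q has 1 at row 1, column 1; remove that cell from P, ejecting 1. So w(1) = 1. P is now [].

So w = 1 4 6 5 2 3.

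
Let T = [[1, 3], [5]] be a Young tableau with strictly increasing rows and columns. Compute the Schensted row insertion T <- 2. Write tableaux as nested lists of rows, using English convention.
[[1, 2], [3], [5]]

In row 1, 2 replaces 3 (the leftmost entry greater than 2); 3 is bumped to row 2. In row 2, 3 replaces 5 (the leftmost entry greater than 3); 5 is bumped to row 3. 5 starts a new row 3. The new tableau is [[1, 2], [3], [5]].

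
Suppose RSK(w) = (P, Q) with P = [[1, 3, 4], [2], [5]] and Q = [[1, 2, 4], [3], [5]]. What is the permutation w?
Reverse the RSK construction: for i from n down to 1, find the cell of Q containing i, remove the entry at that cell from P, and reverse-bump it up through P; the value ejected from row 1 is w(i).

Step i=5: Q has 5 at row 3, column 1; remove 5 from row 3 of P and reverse-bump: 5 enters row 2 and ejects 2; 2 enters row 1 and ejects 1. So w(5) = 1. P is now [[2, 3, 4], [5]].
Step i=4: Q has 4 at row 1, column 3; remove that cell from P, ejecting 4. So w(4) = 4. P is now [[2, 3], [5]].
Step i=3: Q has 3 at row 2, column 1; remove 5 from row 2 of P and reverse-bump: 5 enters row 1 and ejects 3. So w(3) = 3. P is now [[2, 5]].
Step i=2: Q has 2 at row 1, column 2; remove that cell from P, ejecting 5. So w(2) = 5. P is now [[2]].
Step i=1: Q has 1 at row 1, column 1; remove that cell from P, ejecting 2. So w(1) = 2. P is now [].

So w = 2 5 3 4 1.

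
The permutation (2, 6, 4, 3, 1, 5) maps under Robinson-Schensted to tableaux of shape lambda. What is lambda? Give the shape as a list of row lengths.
Row-insert each entry into an empty tableau.

After inserting 2: P = [[2]].
After inserting 6: P = [[2, 6]].
After inserting 4: P = [[2, 4], [6]].
After inserting 3: P = [[2, 3], [4], [6]].
After inserting 1: P = [[1, 3], [2], [4], [6]].
After inserting 5: P = [[1, 3, 5], [2], [4], [6]].

The final insertion tableau P = [[1, 3, 5], [2], [4], [6]] has shape [3, 1, 1, 1].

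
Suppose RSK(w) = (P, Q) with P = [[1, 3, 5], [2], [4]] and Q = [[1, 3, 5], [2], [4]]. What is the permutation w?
Reverse the RSK construction: for i from n down to 1, find the cell of Q containing i, remove the entry at that cell from P, and reverse-bump it up through P; the value ejected from row 1 is w(i).

Step i=5: Q has 5 at row 1, column 3; remove that cell from P, ejecting 5. So w(5) = 5. P is now [[1, 3], [2], [4]].
Step i=4: Q has 4 at row 3, column 1; remove 4 from row 3 of P and reverse-bump: 4 enters row 2 and ejects 2; 2 enters row 1 and ejects 1. So w(4) = 1. P is now [[2, 3], [4]].
Step i=3: Q has 3 at row 1, column 2; remove that cell from P, ejecting 3. So w(3) = 3. P is now [[2], [4]].
Step i=2: Q has 2 at row 2, column 1; remove 4 from row 2 of P and reverse-bump: 4 enters row 1 and ejects 2. So w(2) = 2. P is now [[4]].
Step i=1: Q has 1 at row 1, column 1; remove that cell from P, ejecting 4. So w(1) = 4. P is now [].

So w = 4 2 3 1 5.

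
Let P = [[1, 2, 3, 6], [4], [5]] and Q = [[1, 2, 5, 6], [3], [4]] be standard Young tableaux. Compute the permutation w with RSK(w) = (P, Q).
Reverse RSK: for i = n, n-1, ..., 1, locate i in Q, remove the corresponding corner cell from P, and reverse-bump its entry up through P; the value ejected from row 1 is w(i).

So w = 1 5 4 2 3 6.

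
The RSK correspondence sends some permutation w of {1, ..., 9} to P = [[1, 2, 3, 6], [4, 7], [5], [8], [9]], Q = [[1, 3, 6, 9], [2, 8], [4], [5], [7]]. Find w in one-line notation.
9 1 8 5 4 7 2 3 6

Reverse the RSK construction: for i from n down to 1, find the cell of Q containing i, remove the entry at that cell from P, and reverse-bump it up through P; the value ejected from row 1 is w(i).

Step i=9: Q has 9 at row 1, column 4; remove that cell from P, ejecting 6. So w(9) = 6. P is now [[1, 2, 3], [4, 7], [5], [8], [9]].
Step i=8: Q has 8 at row 2, column 2; remove 7 from row 2 of P and reverse-bump: 7 enters row 1 and ejects 3. So w(8) = 3. P is now [[1, 2, 7], [4], [5], [8], [9]].
Step i=7: Q has 7 at row 5, column 1; remove 9 from row 5 of P and reverse-bump: 9 enters row 4 and ejects 8; 8 enters row 3 and ejects 5; 5 enters row 2 and ejects 4; 4 enters row 1 and ejects 2. So w(7) = 2. P is now [[1, 4, 7], [5], [8], [9]].
Step i=6: Q has 6 at row 1, column 3; remove that cell from P, ejecting 7. So w(6) = 7. P is now [[1, 4], [5], [8], [9]].
Step i=5: Q has 5 at row 4, column 1; remove 9 from row 4 of P and reverse-bump: 9 enters row 3 and ejects 8; 8 enters row 2 and ejects 5; 5 enters row 1 and ejects 4. So w(5) = 4. P is now [[1, 5], [8], [9]].
Step i=4: Q has 4 at row 3, column 1; remove 9 from row 3 of P and reverse-bump: 9 enters row 2 and ejects 8; 8 enters row 1 and ejects 5. So w(4) = 5. P is now [[1, 8], [9]].
Step i=3: Q has 3 at row 1, column 2; remove that cell from P, ejecting 8. So w(3) = 8. P is now [[1], [9]].
Step i=2: Q has 2 at row 2, column 1; remove 9 from row 2 of P and reverse-bump: 9 enters row 1 and ejects 1. So w(2) = 1. P is now [[9]].
Step i=1: Q has 1 at row 1, column 1; remove that cell from P, ejecting 9. So w(1) = 9. P is now [].

So w = 9 1 8 5 4 7 2 3 6.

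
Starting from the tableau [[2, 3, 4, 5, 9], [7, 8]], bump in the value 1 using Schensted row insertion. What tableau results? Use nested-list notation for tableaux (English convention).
In row 1, 1 replaces 2 (the leftmost entry greater than 1); 2 is bumped to row 2. In row 2, 2 replaces 7 (the leftmost entry greater than 2); 7 is bumped to row 3. 7 starts a new row 3. The new tableau is [[1, 3, 4, 5, 9], [2, 8], [7]].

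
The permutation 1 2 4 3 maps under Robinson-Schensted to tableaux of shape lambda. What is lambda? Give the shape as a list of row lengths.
[3, 1]

Row-insert each entry into an empty tableau.

After inserting 1: P = [[1]].
After inserting 2: P = [[1, 2]].
After inserting 4: P = [[1, 2, 4]].
After inserting 3: P = [[1, 2, 3], [4]].

The final insertion tableau P = [[1, 2, 3], [4]] has shape [3, 1].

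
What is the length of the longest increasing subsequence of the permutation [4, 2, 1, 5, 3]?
2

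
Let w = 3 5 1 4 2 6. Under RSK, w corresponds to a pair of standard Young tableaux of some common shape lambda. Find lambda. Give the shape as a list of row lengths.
RSK row insertion gives P = [[1, 2, 6], [3, 4], [5]], which has shape [3, 2, 1].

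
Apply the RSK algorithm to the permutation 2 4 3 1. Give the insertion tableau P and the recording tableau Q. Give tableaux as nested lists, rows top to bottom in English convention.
P = [[1, 3], [2], [4]], Q = [[1, 2], [3], [4]]

Insert each entry of the permutation into P by Schensted row insertion, recording in Q the position of each new cell.

Insert 2: appended to row 1. P = [[2]].
Insert 4: appended to row 1. P = [[2, 4]].
Insert 3: 3 bumps 4 from row 1; 4 starts row 2. P = [[2, 3], [4]].
Insert 1: 1 bumps 2 from row 1; 2 bumps 4 from row 2; 4 starts row 3. P = [[1, 3], [2], [4]].

So P = [[1, 3], [2], [4]], Q = [[1, 2], [3], [4]].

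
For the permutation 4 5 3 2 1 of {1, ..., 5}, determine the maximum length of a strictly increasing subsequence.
2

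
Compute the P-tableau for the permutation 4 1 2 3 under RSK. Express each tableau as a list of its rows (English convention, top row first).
P = [[1, 2, 3], [4]]

Insert 4: appended to row 1. P = [[4]].
Insert 1: 1 bumps 4 from row 1; 4 starts row 2. P = [[1], [4]].
Insert 2: appended to row 1. P = [[1, 2], [4]].
Insert 3: appended to row 1. P = [[1, 2, 3], [4]].

So P = [[1, 2, 3], [4]].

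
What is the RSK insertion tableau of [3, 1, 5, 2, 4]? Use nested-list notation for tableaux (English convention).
After inserting 3: P = [[3]].
After inserting 1: P = [[1], [3]].
After inserting 5: P = [[1, 5], [3]].
After inserting 2: P = [[1, 2], [3, 5]].
After inserting 4: P = [[1, 2, 4], [3, 5]].

So P = [[1, 2, 4], [3, 5]].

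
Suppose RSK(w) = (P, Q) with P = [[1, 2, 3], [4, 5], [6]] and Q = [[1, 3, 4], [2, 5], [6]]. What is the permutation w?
Reverse RSK: for i = n, n-1, ..., 1, locate i in Q, remove the corresponding corner cell from P, and reverse-bump its entry up through P; the value ejected from row 1 is w(i).

So w = 4 1 2 6 5 3.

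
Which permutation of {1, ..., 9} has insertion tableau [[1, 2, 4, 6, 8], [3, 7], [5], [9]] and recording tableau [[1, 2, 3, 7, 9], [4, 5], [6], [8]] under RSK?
Reverse the RSK construction: for i from n down to 1, find the cell of Q containing i, remove the entry at that cell from P, and reverse-bump it up through P; the value ejected from row 1 is w(i).

Step i=9: Q has 9 at row 1, column 5; remove that cell from P, ejecting 8. So w(9) = 8. P is now [[1, 2, 4, 6], [3, 7], [5], [9]].
Step i=8: Q has 8 at row 4, column 1; remove 9 from row 4 of P and reverse-bump: 9 enters row 3 and ejects 5; 5 enters row 2 and ejects 3; 3 enters row 1 and ejects 2. So w(8) = 2. P is now [[1, 3, 4, 6], [5, 7], [9]].
Step i=7: Q has 7 at row 1, column 4; remove that cell from P, ejecting 6. So w(7) = 6. P is now [[1, 3, 4], [5, 7], [9]].
Step i=6: Q has 6 at row 3, column 1; remove 9 from row 3 of P and reverse-bump: 9 enters row 2 and ejects 7; 7 enters row 1 and ejects 4. So w(6) = 4. P is now [[1, 3, 7], [5, 9]].
Step i=5: Q has 5 at row 2, column 2; remove 9 from row 2 of P and reverse-bump: 9 enters row 1 and ejects 7. So w(5) = 7. P is now [[1, 3, 9], [5]].
Step i=4: Q has 4 at row 2, column 1; remove 5 from row 2 of P and reverse-bump: 5 enters row 1 and ejects 3. So w(4) = 3. P is now [[1, 5, 9]].
Step i=3: Q has 3 at row 1, column 3; remove that cell from P, ejecting 9. So w(3) = 9. P is now [[1, 5]].
Step i=2: Q has 2 at row 1, column 2; remove that cell from P, ejecting 5. So w(2) = 5. P is now [[1]].
Step i=1: Q has 1 at row 1, column 1; remove that cell from P, ejecting 1. So w(1) = 1. P is now [].

So w = 1 5 9 3 7 4 6 2 8.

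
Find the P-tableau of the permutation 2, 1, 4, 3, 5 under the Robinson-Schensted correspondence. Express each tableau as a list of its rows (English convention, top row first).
P = [[1, 3, 5], [2, 4]]

Insert 2: appended to row 1. P = [[2]].
Insert 1: 1 bumps 2 from row 1; 2 starts row 2. P = [[1], [2]].
Insert 4: appended to row 1. P = [[1, 4], [2]].
Insert 3: 3 bumps 4 from row 1; 4 appends to row 2. P = [[1, 3], [2, 4]].
Insert 5: appended to row 1. P = [[1, 3, 5], [2, 4]].

So P = [[1, 3, 5], [2, 4]].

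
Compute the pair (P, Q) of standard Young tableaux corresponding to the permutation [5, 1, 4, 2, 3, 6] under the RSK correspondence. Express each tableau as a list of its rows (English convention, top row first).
P = [[1, 2, 3, 6], [4], [5]], Q = [[1, 3, 5, 6], [2], [4]]

Insert each entry of the permutation into P by Schensted row insertion, recording in Q the position of each new cell.

Insert 5: appended to row 1. P = [[5]].
Insert 1: 1 bumps 5 from row 1; 5 starts row 2. P = [[1], [5]].
Insert 4: appended to row 1. P = [[1, 4], [5]].
Insert 2: 2 bumps 4 from row 1; 4 bumps 5 from row 2; 5 starts row 3. P = [[1, 2], [4], [5]].
Insert 3: appended to row 1. P = [[1, 2, 3], [4], [5]].
Insert 6: appended to row 1. P = [[1, 2, 3, 6], [4], [5]].

So P = [[1, 2, 3, 6], [4], [5]], Q = [[1, 3, 5, 6], [2], [4]].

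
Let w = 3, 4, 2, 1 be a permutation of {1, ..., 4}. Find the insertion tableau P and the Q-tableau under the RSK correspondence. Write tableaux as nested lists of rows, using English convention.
Insert each entry of the permutation into P by Schensted row insertion, recording in Q the position of each new cell.

Insert 3: appended to row 1. P = [[3]].
Insert 4: appended to row 1. P = [[3, 4]].
Insert 2: 2 bumps 3 from row 1; 3 starts row 2. P = [[2, 4], [3]].
Insert 1: 1 bumps 2 from row 1; 2 bumps 3 from row 2; 3 starts row 3. P = [[1, 4], [2], [3]].

So P = [[1, 4], [2], [3]], Q = [[1, 2], [3], [4]].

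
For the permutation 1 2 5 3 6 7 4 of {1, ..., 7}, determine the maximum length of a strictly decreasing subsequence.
2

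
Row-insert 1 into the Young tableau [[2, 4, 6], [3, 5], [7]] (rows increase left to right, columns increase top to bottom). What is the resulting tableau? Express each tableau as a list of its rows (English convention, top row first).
In row 1, 1 replaces 2 (the leftmost entry greater than 1); 2 is bumped to row 2. In row 2, 2 replaces 3 (the leftmost entry greater than 2); 3 is bumped to row 3. In row 3, 3 replaces 7 (the leftmost entry greater than 3); 7 is bumped to row 4. 7 starts a new row 4. The new tableau is [[1, 4, 6], [2, 5], [3], [7]].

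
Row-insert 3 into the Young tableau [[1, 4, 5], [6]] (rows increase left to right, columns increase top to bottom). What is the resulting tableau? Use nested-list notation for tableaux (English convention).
In row 1, 3 replaces 4 (the leftmost entry greater than 3); 4 is bumped to row 2. In row 2, 4 replaces 6 (the leftmost entry greater than 4); 6 is bumped to row 3. 6 starts a new row 3. The new tableau is [[1, 3, 5], [4], [6]].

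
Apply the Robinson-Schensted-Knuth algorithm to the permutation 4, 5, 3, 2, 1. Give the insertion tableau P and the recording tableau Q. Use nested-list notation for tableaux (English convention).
P = [[1, 5], [2], [3], [4]], Q = [[1, 2], [3], [4], [5]]

Insert each entry of the permutation into P by Schensted row insertion, recording in Q the position of each new cell.

Insert 4: appended to row 1. P = [[4]], Q = [[1]].
Insert 5: appended to row 1. P = [[4, 5]], Q = [[1, 2]].
Insert 3: 3 bumps 4 from row 1; 4 starts row 2. P = [[3, 5], [4]], Q = [[1, 2], [3]].
Insert 2: 2 bumps 3 from row 1; 3 bumps 4 from row 2; 4 starts row 3. P = [[2, 5], [3], [4]], Q = [[1, 2], [3], [4]].
Insert 1: 1 bumps 2 from row 1; 2 bumps 3 from row 2; 3 bumps 4 from row 3; 4 starts row 4. P = [[1, 5], [2], [3], [4]], Q = [[1, 2], [3], [4], [5]].

So P = [[1, 5], [2], [3], [4]], Q = [[1, 2], [3], [4], [5]].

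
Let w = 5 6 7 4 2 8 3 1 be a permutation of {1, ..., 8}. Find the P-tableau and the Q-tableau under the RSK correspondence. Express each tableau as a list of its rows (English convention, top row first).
Insert each entry of the permutation into P by Schensted row insertion, recording in Q the position of each new cell.

After inserting 5: P = [[5]].
After inserting 6: P = [[5, 6]].
After inserting 7: P = [[5, 6, 7]].
After inserting 4: P = [[4, 6, 7], [5]].
After inserting 2: P = [[2, 6, 7], [4], [5]].
After inserting 8: P = [[2, 6, 7, 8], [4], [5]].
After inserting 3: P = [[2, 3, 7, 8], [4, 6], [5]].
After inserting 1: P = [[1, 3, 7, 8], [2, 6], [4], [5]].

So P = [[1, 3, 7, 8], [2, 6], [4], [5]], Q = [[1, 2, 3, 6], [4, 7], [5], [8]].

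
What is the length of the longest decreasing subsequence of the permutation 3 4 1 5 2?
2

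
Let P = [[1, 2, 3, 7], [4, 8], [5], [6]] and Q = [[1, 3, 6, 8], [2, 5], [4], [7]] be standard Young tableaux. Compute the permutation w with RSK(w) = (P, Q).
6 5 8 1 2 4 3 7

Reverse the RSK construction: for i from n down to 1, find the cell of Q containing i, remove the entry at that cell from P, and reverse-bump it up through P; the value ejected from row 1 is w(i).

Step i=8: Q has 8 at row 1, column 4; remove that cell from P, ejecting 7. So w(8) = 7. P is now [[1, 2, 3], [4, 8], [5], [6]].
Step i=7: Q has 7 at row 4, column 1; remove 6 from row 4 of P and reverse-bump: 6 enters row 3 and ejects 5; 5 enters row 2 and ejects 4; 4 enters row 1 and ejects 3. So w(7) = 3. P is now [[1, 2, 4], [5, 8], [6]].
Step i=6: Q has 6 at row 1, column 3; remove that cell from P, ejecting 4. So w(6) = 4. P is now [[1, 2], [5, 8], [6]].
Step i=5: Q has 5 at row 2, column 2; remove 8 from row 2 of P and reverse-bump: 8 enters row 1 and ejects 2. So w(5) = 2. P is now [[1, 8], [5], [6]].
Step i=4: Q has 4 at row 3, column 1; remove 6 from row 3 of P and reverse-bump: 6 enters row 2 and ejects 5; 5 enters row 1 and ejects 1. So w(4) = 1. P is now [[5, 8], [6]].
Step i=3: Q has 3 at row 1, column 2; remove that cell from P, ejecting 8. So w(3) = 8. P is now [[5], [6]].
Step i=2: Q has 2 at row 2, column 1; remove 6 from row 2 of P and reverse-bump: 6 enters row 1 and ejects 5. So w(2) = 5. P is now [[6]].
Step i=1: Q has 1 at row 1, column 1; remove that cell from P, ejecting 6. So w(1) = 6. P is now [].

So w = 6 5 8 1 2 4 3 7.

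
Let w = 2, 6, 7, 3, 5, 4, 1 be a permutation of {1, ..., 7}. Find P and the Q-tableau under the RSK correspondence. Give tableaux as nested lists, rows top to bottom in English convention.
Insert each entry of the permutation into P by Schensted row insertion, recording in Q the position of each new cell.

Insert 2: appended to row 1. P = [[2]].
Insert 6: appended to row 1. P = [[2, 6]].
Insert 7: appended to row 1. P = [[2, 6, 7]].
Insert 3: 3 bumps 6 from row 1; 6 starts row 2. P = [[2, 3, 7], [6]].
Insert 5: 5 bumps 7 from row 1; 7 appends to row 2. P = [[2, 3, 5], [6, 7]].
Insert 4: 4 bumps 5 from row 1; 5 bumps 6 from row 2; 6 starts row 3. P = [[2, 3, 4], [5, 7], [6]].
Insert 1: 1 bumps 2 from row 1; 2 bumps 5 from row 2; 5 bumps 6 from row 3; 6 starts row 4. P = [[1, 3, 4], [2, 7], [5], [6]].

So P = [[1, 3, 4], [2, 7], [5], [6]], Q = [[1, 2, 3], [4, 5], [6], [7]].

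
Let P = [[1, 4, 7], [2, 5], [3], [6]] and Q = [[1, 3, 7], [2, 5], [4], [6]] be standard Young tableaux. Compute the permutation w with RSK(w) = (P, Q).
6 3 5 2 4 1 7

Reverse the RSK construction: for i from n down to 1, find the cell of Q containing i, remove the entry at that cell from P, and reverse-bump it up through P; the value ejected from row 1 is w(i).

Step i=7: Q has 7 at row 1, column 3; remove that cell from P, ejecting 7. So w(7) = 7. P is now [[1, 4], [2, 5], [3], [6]].
Step i=6: Q has 6 at row 4, column 1; remove 6 from row 4 of P and reverse-bump: 6 enters row 3 and ejects 3; 3 enters row 2 and ejects 2; 2 enters row 1 and ejects 1. So w(6) = 1. P is now [[2, 4], [3, 5], [6]].
Step i=5: Q has 5 at row 2, column 2; remove 5 from row 2 of P and reverse-bump: 5 enters row 1 and ejects 4. So w(5) = 4. P is now [[2, 5], [3], [6]].
Step i=4: Q has 4 at row 3, column 1; remove 6 from row 3 of P and reverse-bump: 6 enters row 2 and ejects 3; 3 enters row 1 and ejects 2. So w(4) = 2. P is now [[3, 5], [6]].
Step i=3: Q has 3 at row 1, column 2; remove that cell from P, ejecting 5. So w(3) = 5. P is now [[3], [6]].
Step i=2: Q has 2 at row 2, column 1; remove 6 from row 2 of P and reverse-bump: 6 enters row 1 and ejects 3. So w(2) = 3. P is now [[6]].
Step i=1: Q has 1 at row 1, column 1; remove that cell from P, ejecting 6. So w(1) = 6. P is now [].

So w = 6 3 5 2 4 1 7.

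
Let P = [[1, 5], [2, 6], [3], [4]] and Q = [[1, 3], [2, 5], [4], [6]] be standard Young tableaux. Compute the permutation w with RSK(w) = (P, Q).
4 3 6 2 5 1

Reverse the RSK construction: for i from n down to 1, find the cell of Q containing i, remove the entry at that cell from P, and reverse-bump it up through P; the value ejected from row 1 is w(i).

Step i=6: Q has 6 at row 4, column 1; remove 4 from row 4 of P and reverse-bump: 4 enters row 3 and ejects 3; 3 enters row 2 and ejects 2; 2 enters row 1 and ejects 1. So w(6) = 1. P is now [[2, 5], [3, 6], [4]].
Step i=5: Q has 5 at row 2, column 2; remove 6 from row 2 of P and reverse-bump: 6 enters row 1 and ejects 5. So w(5) = 5. P is now [[2, 6], [3], [4]].
Step i=4: Q has 4 at row 3, column 1; remove 4 from row 3 of P and reverse-bump: 4 enters row 2 and ejects 3; 3 enters row 1 and ejects 2. So w(4) = 2. P is now [[3, 6], [4]].
Step i=3: Q has 3 at row 1, column 2; remove that cell from P, ejecting 6. So w(3) = 6. P is now [[3], [4]].
Step i=2: Q has 2 at row 2, column 1; remove 4 from row 2 of P and reverse-bump: 4 enters row 1 and ejects 3. So w(2) = 3. P is now [[4]].
Step i=1: Q has 1 at row 1, column 1; remove that cell from P, ejecting 4. So w(1) = 4. P is now [].

So w = 4 3 6 2 5 1.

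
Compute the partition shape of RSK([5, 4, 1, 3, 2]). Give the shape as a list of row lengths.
[2, 1, 1, 1]

Row-insert each entry into an empty tableau.

After inserting 5: P = [[5]].
After inserting 4: P = [[4], [5]].
After inserting 1: P = [[1], [4], [5]].
After inserting 3: P = [[1, 3], [4], [5]].
After inserting 2: P = [[1, 2], [3], [4], [5]].

The final insertion tableau P = [[1, 2], [3], [4], [5]] has shape [2, 1, 1, 1].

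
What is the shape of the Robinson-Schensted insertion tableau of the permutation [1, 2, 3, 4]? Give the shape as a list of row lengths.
[4]

Row-insert each entry into an empty tableau.

After inserting 1: P = [[1]].
After inserting 2: P = [[1, 2]].
After inserting 3: P = [[1, 2, 3]].
After inserting 4: P = [[1, 2, 3, 4]].

The final insertion tableau P = [[1, 2, 3, 4]] has shape [4].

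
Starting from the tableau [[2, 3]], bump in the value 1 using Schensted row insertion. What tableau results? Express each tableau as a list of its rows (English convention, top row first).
In row 1, 1 replaces 2 (the leftmost entry greater than 1); 2 is bumped to row 2. 2 starts a new row 2. The new tableau is [[1, 3], [2]].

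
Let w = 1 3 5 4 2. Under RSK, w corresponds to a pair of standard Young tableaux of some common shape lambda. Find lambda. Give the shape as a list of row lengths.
[3, 1, 1]

Row-insert each entry into an empty tableau.

After inserting 1: P = [[1]].
After inserting 3: P = [[1, 3]].
After inserting 5: P = [[1, 3, 5]].
After inserting 4: P = [[1, 3, 4], [5]].
After inserting 2: P = [[1, 2, 4], [3], [5]].

The final insertion tableau P = [[1, 2, 4], [3], [5]] has shape [3, 1, 1].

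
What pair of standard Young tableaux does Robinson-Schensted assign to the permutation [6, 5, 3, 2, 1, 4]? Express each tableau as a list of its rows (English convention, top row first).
P = [[1, 4], [2], [3], [5], [6]], Q = [[1, 6], [2], [3], [4], [5]]

Insert each entry of the permutation into P by Schensted row insertion, recording in Q the position of each new cell.

After inserting 6: P = [[6]].
After inserting 5: P = [[5], [6]].
After inserting 3: P = [[3], [5], [6]].
After inserting 2: P = [[2], [3], [5], [6]].
After inserting 1: P = [[1], [2], [3], [5], [6]].
After inserting 4: P = [[1, 4], [2], [3], [5], [6]].

So P = [[1, 4], [2], [3], [5], [6]], Q = [[1, 6], [2], [3], [4], [5]].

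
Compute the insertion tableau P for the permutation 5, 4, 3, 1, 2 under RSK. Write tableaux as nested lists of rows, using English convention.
P = [[1, 2], [3], [4], [5]]

Insert 5: appended to row 1. P = [[5]].
Insert 4: 4 bumps 5 from row 1; 5 starts row 2. P = [[4], [5]].
Insert 3: 3 bumps 4 from row 1; 4 bumps 5 from row 2; 5 starts row 3. P = [[3], [4], [5]].
Insert 1: 1 bumps 3 from row 1; 3 bumps 4 from row 2; 4 bumps 5 from row 3; 5 starts row 4. P = [[1], [3], [4], [5]].
Insert 2: appended to row 1. P = [[1, 2], [3], [4], [5]].

So P = [[1, 2], [3], [4], [5]].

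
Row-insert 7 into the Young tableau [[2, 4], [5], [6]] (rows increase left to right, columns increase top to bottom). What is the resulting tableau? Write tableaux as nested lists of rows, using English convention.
7 is larger than every entry of row 1, so it is appended to row 1. The new tableau is [[2, 4, 7], [5], [6]].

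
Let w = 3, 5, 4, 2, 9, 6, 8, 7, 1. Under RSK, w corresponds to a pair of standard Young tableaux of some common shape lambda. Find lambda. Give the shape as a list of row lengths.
[4, 2, 2, 1]

Row-insert each entry into an empty tableau.

After inserting 3: P = [[3]].
After inserting 5: P = [[3, 5]].
After inserting 4: P = [[3, 4], [5]].
After inserting 2: P = [[2, 4], [3], [5]].
After inserting 9: P = [[2, 4, 9], [3], [5]].
After inserting 6: P = [[2, 4, 6], [3, 9], [5]].
After inserting 8: P = [[2, 4, 6, 8], [3, 9], [5]].
After inserting 7: P = [[2, 4, 6, 7], [3, 8], [5, 9]].
After inserting 1: P = [[1, 4, 6, 7], [2, 8], [3, 9], [5]].

The final insertion tableau P = [[1, 4, 6, 7], [2, 8], [3, 9], [5]] has shape [4, 2, 2, 1].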